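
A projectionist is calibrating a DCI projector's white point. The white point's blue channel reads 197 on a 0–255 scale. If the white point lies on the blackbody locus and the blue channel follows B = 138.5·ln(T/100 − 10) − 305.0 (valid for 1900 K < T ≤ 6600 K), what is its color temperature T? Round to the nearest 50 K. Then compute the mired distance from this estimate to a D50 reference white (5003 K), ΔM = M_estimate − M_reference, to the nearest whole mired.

ln(t − 10) = (197 + 305.0) / 138.5 = 3.6245.
t − 10 = e^3.6245 = 37.508, so t = 47.508.
T = 100·t = 4751 K → 4750 K to the nearest 50 K.
M_estimate = 10⁶/4750 = 210.53; M_reference = 10⁶/5003 = 199.88.
ΔM = 210.53 − 199.88 = 10.65 → +11 mireds.

+11 mireds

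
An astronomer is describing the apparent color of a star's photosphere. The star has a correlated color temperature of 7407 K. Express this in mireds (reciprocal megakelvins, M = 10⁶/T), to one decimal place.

M = 10⁶ / 7407 = 135.007 → 135.0 mireds.

135.0 mireds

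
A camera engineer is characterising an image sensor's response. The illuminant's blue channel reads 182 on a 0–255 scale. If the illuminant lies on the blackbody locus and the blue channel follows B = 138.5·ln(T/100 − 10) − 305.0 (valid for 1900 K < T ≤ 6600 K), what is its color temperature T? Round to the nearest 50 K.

ln(t − 10) = (182 + 305.0) / 138.5 = 3.5162.
t − 10 = e^3.5162 = 33.658, so t = 43.658.
T = 100·t = 4366 K → 4350 K to the nearest 50 K.

4350 K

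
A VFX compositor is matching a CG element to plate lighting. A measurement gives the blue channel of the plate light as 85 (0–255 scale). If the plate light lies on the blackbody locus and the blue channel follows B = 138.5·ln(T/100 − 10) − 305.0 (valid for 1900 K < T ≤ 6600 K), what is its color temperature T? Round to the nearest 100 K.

2700 K

ln(t − 10) = (85 + 305.0) / 138.5 = 2.8159.
t − 10 = e^2.8159 = 16.708, so t = 26.708.
T = 100·t = 2671 K → 2700 K to the nearest 100 K.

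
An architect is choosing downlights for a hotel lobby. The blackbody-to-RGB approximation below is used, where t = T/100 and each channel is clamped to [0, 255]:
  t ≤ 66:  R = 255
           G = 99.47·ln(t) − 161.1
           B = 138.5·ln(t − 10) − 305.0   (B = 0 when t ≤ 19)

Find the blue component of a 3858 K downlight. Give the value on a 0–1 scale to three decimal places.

t = 3858/100 = 38.58; the t ≤ 66 branch applies.
B = 138.5·ln(38.58 − 10) − 305.0 = 138.5·ln 28.58 − 305.0 = 138.5·3.3527 − 305.0 = 159.350.
On a 0–1 scale: 159.350/255 = 0.6249 → 0.625.

0.625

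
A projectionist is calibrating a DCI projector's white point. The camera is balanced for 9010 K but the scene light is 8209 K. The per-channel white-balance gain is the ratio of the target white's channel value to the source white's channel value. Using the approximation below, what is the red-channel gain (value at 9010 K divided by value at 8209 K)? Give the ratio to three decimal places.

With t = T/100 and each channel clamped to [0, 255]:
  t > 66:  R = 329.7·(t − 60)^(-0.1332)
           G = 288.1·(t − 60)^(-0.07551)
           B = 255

0.960

At 8209 K (t = 82.09):
  R = 329.7·(82.09 − 60)^(-0.1332) = 329.7·22.09^(-0.1332) = 329.7·0.66215 = 218.309.
At 9010 K (t = 90.1):
  R = 329.7·(90.1 − 60)^(-0.1332) = 329.7·30.1^(-0.1332) = 329.7·0.63541 = 209.495.
Gain = 209.495 / 218.309 = 0.9596 → 0.960.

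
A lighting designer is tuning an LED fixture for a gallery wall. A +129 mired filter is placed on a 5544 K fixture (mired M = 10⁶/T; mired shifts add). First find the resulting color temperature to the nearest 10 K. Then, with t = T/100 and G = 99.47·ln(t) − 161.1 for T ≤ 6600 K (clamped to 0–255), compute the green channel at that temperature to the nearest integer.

M_in = 10⁶/5544 = 180.38; M_out = 180.38 + (+129) = 309.38.
T_out = 10⁶/309.38 = 3232.3 K → 3230 K; t = 32.3.
G = 99.47·ln 32.3 − 161.1 = 99.47·3.4751 − 161.1 = 184.565.
Rounded: 185.

185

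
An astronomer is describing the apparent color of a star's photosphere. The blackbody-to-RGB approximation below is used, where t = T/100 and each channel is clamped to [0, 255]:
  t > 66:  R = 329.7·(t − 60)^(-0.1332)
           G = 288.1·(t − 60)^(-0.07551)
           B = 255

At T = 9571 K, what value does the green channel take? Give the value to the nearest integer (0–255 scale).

t = 9571/100 = 95.71; the t > 66 branch applies.
G = 288.1·(95.71 − 60)^(-0.07551) = 288.1·35.71^(-0.07551) = 288.1·0.76339 = 219.934.
Rounded: 220.

220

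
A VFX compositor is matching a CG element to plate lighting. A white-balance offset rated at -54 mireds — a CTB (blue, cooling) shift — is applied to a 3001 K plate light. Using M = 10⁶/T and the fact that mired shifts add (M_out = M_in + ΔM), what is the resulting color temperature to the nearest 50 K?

3600 K

M_in = 10⁶/3001 = 333.22 mireds.
M_out = 333.22 + (-54) = 279.22 mireds.
T_out = 10⁶/279.22 = 3581.4 K → 3600 K.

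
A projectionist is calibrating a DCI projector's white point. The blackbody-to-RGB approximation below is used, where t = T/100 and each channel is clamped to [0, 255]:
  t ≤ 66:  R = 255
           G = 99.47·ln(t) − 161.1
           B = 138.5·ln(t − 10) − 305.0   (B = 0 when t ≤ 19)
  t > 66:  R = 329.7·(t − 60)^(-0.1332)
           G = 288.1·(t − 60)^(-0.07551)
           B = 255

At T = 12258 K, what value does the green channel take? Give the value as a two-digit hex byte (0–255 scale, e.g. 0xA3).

t = 12258/100 = 122.58; the t > 66 branch applies.
G = 288.1·(122.58 − 60)^(-0.07551) = 288.1·62.58^(-0.07551) = 288.1·0.73173 = 210.812.
Rounded: 211; in hex, 0xD3.

0xD3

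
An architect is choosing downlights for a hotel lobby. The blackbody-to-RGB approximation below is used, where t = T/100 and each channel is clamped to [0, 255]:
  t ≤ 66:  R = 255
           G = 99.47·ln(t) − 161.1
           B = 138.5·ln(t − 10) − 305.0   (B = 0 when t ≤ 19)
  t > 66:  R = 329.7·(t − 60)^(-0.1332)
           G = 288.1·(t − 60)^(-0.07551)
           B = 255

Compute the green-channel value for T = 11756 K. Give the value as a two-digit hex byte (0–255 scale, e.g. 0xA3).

0xD4

t = 11756/100 = 117.56; the t > 66 branch applies.
G = 288.1·(117.56 − 60)^(-0.07551) = 288.1·57.56^(-0.07551) = 288.1·0.73637 = 212.147.
Rounded: 212; in hex, 0xD4.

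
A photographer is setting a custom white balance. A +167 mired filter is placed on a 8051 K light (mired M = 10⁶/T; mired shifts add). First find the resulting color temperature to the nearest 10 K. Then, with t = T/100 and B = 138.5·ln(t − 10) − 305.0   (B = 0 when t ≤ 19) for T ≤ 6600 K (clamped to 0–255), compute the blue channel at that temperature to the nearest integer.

137

M_in = 10⁶/8051 = 124.21; M_out = 124.21 + (+167) = 291.21.
T_out = 10⁶/291.21 = 3434.0 K → 3430 K; t = 34.3.
B = 138.5·ln(34.3 − 10) − 305.0 = 138.5·ln 24.3 − 305.0 = 138.5·3.1905 − 305.0 = 136.881.
Rounded: 137.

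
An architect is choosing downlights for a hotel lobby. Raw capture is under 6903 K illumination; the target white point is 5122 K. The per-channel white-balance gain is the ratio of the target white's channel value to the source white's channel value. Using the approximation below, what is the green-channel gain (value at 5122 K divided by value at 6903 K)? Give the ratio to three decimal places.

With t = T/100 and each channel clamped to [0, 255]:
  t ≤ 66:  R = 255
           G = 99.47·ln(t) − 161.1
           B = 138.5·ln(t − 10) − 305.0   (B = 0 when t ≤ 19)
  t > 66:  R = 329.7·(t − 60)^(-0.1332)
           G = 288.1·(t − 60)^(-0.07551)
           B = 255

0.944

At 6903 K (t = 69.03):
  G = 288.1·(69.03 − 60)^(-0.07551) = 288.1·9.03^(-0.07551) = 288.1·0.84691 = 243.994.
At 5122 K (t = 51.22):
  G = 99.47·ln 51.22 − 161.1 = 99.47·3.9361 − 161.1 = 230.427.
Gain = 230.427 / 243.994 = 0.9444 → 0.944.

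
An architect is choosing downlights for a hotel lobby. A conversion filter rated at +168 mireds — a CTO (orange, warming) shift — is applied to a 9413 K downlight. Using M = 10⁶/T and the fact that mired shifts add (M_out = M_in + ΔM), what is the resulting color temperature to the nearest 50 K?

3650 K

M_in = 10⁶/9413 = 106.24 mireds.
M_out = 106.24 + (+168) = 274.24 mireds.
T_out = 10⁶/274.24 = 3646.5 K → 3650 K.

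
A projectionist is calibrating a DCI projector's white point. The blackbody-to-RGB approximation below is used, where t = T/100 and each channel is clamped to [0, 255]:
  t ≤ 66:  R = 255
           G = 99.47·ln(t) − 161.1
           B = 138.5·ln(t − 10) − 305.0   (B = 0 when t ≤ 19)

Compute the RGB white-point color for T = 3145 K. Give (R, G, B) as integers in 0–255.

t = 3145/100 = 31.45; the t ≤ 66 branch applies.
R = 255 by definition for t ≤ 66.
G = 99.47·ln 31.45 − 161.1 = 99.47·3.4484 − 161.1 = 181.912.
B = 138.5·ln(31.45 − 10) − 305.0 = 138.5·ln 21.45 − 305.0 = 138.5·3.0657 − 305.0 = 119.603.
Rounded: (255, 182, 120).

(255, 182, 120)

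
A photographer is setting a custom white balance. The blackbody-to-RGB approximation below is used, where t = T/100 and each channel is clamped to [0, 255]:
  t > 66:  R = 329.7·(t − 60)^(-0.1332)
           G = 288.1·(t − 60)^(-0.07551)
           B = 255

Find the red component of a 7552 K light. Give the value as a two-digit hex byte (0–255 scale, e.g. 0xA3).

0xE5

t = 7552/100 = 75.52; the t > 66 branch applies.
R = 329.7·(75.52 − 60)^(-0.1332) = 329.7·15.52^(-0.1332) = 329.7·0.69402 = 228.819.
Rounded: 229; in hex, 0xE5.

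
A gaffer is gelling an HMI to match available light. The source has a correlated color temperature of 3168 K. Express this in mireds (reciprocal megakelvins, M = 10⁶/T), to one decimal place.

315.7 mireds

M = 10⁶ / 3168 = 315.657 → 315.7 mireds.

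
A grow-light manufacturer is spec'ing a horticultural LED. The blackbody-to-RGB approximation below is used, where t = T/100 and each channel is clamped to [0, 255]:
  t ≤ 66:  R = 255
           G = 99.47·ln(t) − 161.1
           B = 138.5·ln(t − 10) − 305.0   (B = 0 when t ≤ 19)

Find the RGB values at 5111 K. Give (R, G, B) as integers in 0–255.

t = 5111/100 = 51.11; the t ≤ 66 branch applies.
R = 255 by definition for t ≤ 66.
G = 99.47·ln 51.11 − 161.1 = 99.47·3.9340 − 161.1 = 230.213.
B = 138.5·ln(51.11 − 10) − 305.0 = 138.5·ln 41.11 − 305.0 = 138.5·3.7163 − 305.0 = 209.701.
Rounded: (255, 230, 210).

(255, 230, 210)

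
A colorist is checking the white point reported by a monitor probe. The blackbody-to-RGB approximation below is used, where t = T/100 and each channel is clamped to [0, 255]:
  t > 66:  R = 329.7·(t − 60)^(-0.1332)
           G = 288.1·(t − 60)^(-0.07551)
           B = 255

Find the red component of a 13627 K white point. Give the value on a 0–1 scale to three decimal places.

0.726

t = 13627/100 = 136.27; the t > 66 branch applies.
R = 329.7·(136.27 − 60)^(-0.1332) = 329.7·76.27^(-0.1332) = 329.7·0.56140 = 185.093.
On a 0–1 scale: 185.093/255 = 0.7259 → 0.726.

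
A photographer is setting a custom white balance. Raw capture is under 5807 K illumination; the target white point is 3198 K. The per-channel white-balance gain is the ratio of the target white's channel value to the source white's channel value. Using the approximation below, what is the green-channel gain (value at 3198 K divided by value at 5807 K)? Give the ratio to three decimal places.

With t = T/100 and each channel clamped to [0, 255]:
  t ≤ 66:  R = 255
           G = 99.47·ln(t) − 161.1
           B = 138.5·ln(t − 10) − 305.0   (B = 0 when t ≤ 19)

At 5807 K (t = 58.07):
  G = 99.47·ln 58.07 − 161.1 = 99.47·4.0616 − 161.1 = 242.912.
At 3198 K (t = 31.98):
  G = 99.47·ln 31.98 − 161.1 = 99.47·3.4651 − 161.1 = 183.575.
Gain = 183.575 / 242.912 = 0.7557 → 0.756.

0.756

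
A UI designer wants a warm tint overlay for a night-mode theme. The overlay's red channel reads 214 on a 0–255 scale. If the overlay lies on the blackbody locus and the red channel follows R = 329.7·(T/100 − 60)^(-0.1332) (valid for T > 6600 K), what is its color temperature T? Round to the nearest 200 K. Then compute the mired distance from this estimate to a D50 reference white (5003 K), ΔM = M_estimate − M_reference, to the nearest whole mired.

-84 mireds

(t − 60)^(-0.1332) = 214/329.7 = 0.64907.
t − 60 = 0.64907^(1/-0.1332) = 0.64907^(-7.508) = 25.657, so t = 85.657.
T = 100·t = 8566 K → 8600 K to the nearest 200 K.
M_estimate = 10⁶/8600 = 116.28; M_reference = 10⁶/5003 = 199.88.
ΔM = 116.28 − 199.88 = -83.60 → -84 mireds.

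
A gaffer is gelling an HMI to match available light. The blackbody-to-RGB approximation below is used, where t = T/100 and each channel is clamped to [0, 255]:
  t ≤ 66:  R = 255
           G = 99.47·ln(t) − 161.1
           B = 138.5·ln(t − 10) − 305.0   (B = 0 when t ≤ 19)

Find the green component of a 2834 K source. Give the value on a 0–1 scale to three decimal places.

t = 2834/100 = 28.34; the t ≤ 66 branch applies.
G = 99.47·ln 28.34 − 161.1 = 99.47·3.3443 − 161.1 = 171.555.
On a 0–1 scale: 171.555/255 = 0.6728 → 0.673.

0.673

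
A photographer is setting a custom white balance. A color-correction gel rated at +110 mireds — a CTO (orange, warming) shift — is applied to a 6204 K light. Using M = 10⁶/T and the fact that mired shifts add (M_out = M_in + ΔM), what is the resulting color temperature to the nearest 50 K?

M_in = 10⁶/6204 = 161.19 mireds.
M_out = 161.19 + (+110) = 271.19 mireds.
T_out = 10⁶/271.19 = 3687.5 K → 3700 K.

3700 K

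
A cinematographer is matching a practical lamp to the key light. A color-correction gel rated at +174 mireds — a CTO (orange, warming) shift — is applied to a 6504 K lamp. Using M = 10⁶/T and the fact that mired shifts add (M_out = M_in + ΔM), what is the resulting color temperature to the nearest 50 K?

3050 K

M_in = 10⁶/6504 = 153.75 mireds.
M_out = 153.75 + (+174) = 327.75 mireds.
T_out = 10⁶/327.75 = 3051.1 K → 3050 K.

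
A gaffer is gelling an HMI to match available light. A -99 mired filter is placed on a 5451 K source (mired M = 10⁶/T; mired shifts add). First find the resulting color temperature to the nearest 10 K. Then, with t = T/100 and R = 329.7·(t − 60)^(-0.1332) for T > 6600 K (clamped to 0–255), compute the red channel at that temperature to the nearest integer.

192

M_in = 10⁶/5451 = 183.45; M_out = 183.45 + (-99) = 84.45.
T_out = 10⁶/84.45 = 11841.0 K → 11840 K; t = 118.4.
R = 329.7·(118.4 − 60)^(-0.1332) = 329.7·58.4^(-0.1332) = 329.7·0.58172 = 191.793.
Rounded: 192.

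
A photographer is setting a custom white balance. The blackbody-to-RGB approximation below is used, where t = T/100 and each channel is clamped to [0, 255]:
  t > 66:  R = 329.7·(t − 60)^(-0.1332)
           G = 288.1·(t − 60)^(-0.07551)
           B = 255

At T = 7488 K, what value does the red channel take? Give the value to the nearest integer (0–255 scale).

t = 7488/100 = 74.88; the t > 66 branch applies.
R = 329.7·(74.88 − 60)^(-0.1332) = 329.7·14.88^(-0.1332) = 329.7·0.69793 = 230.106.
Rounded: 230.

230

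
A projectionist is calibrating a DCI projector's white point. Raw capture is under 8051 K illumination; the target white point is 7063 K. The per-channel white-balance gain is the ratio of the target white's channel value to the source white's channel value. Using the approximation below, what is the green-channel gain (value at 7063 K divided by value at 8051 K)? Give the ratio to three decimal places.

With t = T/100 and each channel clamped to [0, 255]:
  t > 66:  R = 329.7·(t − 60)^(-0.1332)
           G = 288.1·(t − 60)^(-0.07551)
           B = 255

1.051

At 8051 K (t = 80.51):
  G = 288.1·(80.51 − 60)^(-0.07551) = 288.1·20.51^(-0.07551) = 288.1·0.79604 = 229.338.
At 7063 K (t = 70.63):
  G = 288.1·(70.63 − 60)^(-0.07551) = 288.1·10.63^(-0.07551) = 288.1·0.83654 = 241.007.
Gain = 241.007 / 229.338 = 1.0509 → 1.051.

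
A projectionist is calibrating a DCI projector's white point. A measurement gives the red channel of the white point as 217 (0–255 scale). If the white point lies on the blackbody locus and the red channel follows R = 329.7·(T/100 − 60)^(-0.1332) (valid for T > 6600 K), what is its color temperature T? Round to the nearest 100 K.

(t − 60)^(-0.1332) = 217/329.7 = 0.65817.
t − 60 = 0.65817^(1/-0.1332) = 0.65817^(-7.508) = 23.110, so t = 83.110.
T = 100·t = 8311 K → 8300 K to the nearest 100 K.

8300 K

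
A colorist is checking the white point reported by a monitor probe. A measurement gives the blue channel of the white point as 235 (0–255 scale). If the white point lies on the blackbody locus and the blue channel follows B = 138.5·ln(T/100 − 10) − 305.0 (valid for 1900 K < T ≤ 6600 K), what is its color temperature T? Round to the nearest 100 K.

ln(t − 10) = (235 + 305.0) / 138.5 = 3.8989.
t − 10 = e^3.8989 = 49.349, so t = 59.349.
T = 100·t = 5935 K → 5900 K to the nearest 100 K.

5900 K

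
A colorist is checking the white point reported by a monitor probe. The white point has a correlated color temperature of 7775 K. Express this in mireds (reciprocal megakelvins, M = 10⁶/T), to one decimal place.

128.6 mireds

M = 10⁶ / 7775 = 128.617 → 128.6 mireds.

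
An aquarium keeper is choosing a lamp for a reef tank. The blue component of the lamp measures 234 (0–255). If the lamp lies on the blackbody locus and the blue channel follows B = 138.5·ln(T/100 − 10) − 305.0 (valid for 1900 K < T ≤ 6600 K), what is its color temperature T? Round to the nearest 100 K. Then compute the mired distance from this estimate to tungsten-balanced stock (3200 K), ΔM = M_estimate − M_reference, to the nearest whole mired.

ln(t − 10) = (234 + 305.0) / 138.5 = 3.8917.
t − 10 = e^3.8917 = 48.994, so t = 58.994.
T = 100·t = 5899 K → 5900 K to the nearest 100 K.
M_estimate = 10⁶/5900 = 169.49; M_reference = 10⁶/3200 = 312.50.
ΔM = 169.49 − 312.50 = -143.01 → -143 mireds.

-143 mireds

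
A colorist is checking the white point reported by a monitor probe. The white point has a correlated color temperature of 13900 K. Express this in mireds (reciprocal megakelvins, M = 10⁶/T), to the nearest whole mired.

72 mireds

M = 10⁶ / 13900 = 71.942 → 72 mireds.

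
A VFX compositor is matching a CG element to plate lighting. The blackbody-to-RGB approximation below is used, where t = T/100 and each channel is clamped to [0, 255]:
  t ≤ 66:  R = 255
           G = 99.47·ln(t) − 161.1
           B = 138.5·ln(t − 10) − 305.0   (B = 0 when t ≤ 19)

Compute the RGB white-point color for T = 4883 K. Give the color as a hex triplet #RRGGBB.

#FFE2CA

t = 4883/100 = 48.83; the t ≤ 66 branch applies.
R = 255 by definition for t ≤ 66.
G = 99.47·ln 48.83 − 161.1 = 99.47·3.8883 − 161.1 = 225.674.
B = 138.5·ln(48.83 − 10) − 305.0 = 138.5·ln 38.83 − 305.0 = 138.5·3.6592 − 305.0 = 201.798.
Rounded: (255, 226, 202).
In hex: #FFE2CA.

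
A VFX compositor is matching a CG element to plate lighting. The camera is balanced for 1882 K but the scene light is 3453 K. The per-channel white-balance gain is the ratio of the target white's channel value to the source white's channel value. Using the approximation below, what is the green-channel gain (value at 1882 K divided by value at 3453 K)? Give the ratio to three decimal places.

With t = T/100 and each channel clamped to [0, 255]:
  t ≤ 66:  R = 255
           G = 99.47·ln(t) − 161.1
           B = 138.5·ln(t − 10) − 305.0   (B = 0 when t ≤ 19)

At 3453 K (t = 34.53):
  G = 99.47·ln 34.53 − 161.1 = 99.47·3.5418 − 161.1 = 191.206.
At 1882 K (t = 18.82):
  G = 99.47·ln 18.82 − 161.1 = 99.47·2.9349 − 161.1 = 130.837.
Gain = 130.837 / 191.206 = 0.6843 → 0.684.

0.684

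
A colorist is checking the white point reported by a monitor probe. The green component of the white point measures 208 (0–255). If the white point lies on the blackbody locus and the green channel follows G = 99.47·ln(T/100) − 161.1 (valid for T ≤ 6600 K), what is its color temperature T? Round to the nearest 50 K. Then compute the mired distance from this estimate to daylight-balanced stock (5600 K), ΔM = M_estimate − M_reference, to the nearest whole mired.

ln t = (208 + 161.1) / 99.47 = 3.7107.
t = e^3.7107 = 40.881.
T = 100·t = 4088 K → 4100 K to the nearest 50 K.
M_estimate = 10⁶/4100 = 243.90; M_reference = 10⁶/5600 = 178.57.
ΔM = 243.90 − 178.57 = 65.33 → +65 mireds.

+65 mireds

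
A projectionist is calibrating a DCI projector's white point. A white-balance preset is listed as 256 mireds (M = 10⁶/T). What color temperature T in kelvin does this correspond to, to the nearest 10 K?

3910 K

T = 10⁶ / 256 = 3906.25 K → 3910 K.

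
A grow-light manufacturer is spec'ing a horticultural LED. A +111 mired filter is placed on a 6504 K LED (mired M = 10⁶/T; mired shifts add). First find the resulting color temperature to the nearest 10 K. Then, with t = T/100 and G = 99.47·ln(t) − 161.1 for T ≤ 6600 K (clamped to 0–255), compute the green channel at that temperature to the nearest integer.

M_in = 10⁶/6504 = 153.75; M_out = 153.75 + (+111) = 264.75.
T_out = 10⁶/264.75 = 3777.1 K → 3780 K; t = 37.8.
G = 99.47·ln 37.8 − 161.1 = 99.47·3.6323 − 161.1 = 200.206.
Rounded: 200.

200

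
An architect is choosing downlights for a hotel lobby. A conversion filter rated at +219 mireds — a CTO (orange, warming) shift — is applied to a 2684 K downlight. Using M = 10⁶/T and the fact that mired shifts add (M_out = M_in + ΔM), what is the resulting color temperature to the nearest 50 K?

M_in = 10⁶/2684 = 372.58 mireds.
M_out = 372.58 + (+219) = 591.58 mireds.
T_out = 10⁶/591.58 = 1690.4 K → 1700 K.

1700 K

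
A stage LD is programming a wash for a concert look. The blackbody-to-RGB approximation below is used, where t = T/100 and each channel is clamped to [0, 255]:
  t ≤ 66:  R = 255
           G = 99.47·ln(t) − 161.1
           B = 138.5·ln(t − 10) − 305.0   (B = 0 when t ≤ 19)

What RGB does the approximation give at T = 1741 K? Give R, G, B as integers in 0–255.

R=255, G=123, B=0

t = 1741/100 = 17.41; the t ≤ 66 branch applies.
R = 255 by definition for t ≤ 66.
G = 99.47·ln 17.41 − 161.1 = 99.47·2.8570 − 161.1 = 123.090.
t = 17.41 ≤ 19, so B = 0.
Rounded: (255, 123, 0).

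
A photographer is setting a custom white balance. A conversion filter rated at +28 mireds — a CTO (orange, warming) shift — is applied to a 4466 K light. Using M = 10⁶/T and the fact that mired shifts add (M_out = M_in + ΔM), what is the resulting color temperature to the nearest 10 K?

3970 K

M_in = 10⁶/4466 = 223.91 mireds.
M_out = 223.91 + (+28) = 251.91 mireds.
T_out = 10⁶/251.91 = 3969.6 K → 3970 K.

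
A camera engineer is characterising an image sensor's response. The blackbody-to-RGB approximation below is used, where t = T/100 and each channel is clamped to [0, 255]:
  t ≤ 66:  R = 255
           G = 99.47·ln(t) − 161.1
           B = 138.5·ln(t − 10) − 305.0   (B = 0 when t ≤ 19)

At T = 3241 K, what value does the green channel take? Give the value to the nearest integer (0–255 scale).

185

t = 3241/100 = 32.41; the t ≤ 66 branch applies.
G = 99.47·ln 32.41 − 161.1 = 99.47·3.4785 − 161.1 = 184.903.
Rounded: 185.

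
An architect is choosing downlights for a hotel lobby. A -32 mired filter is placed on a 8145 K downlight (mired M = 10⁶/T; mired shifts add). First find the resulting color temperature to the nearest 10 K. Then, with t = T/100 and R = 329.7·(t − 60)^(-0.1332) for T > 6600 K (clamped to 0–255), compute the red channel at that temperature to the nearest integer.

196

M_in = 10⁶/8145 = 122.77; M_out = 122.77 + (-32) = 90.77.
T_out = 10⁶/90.77 = 11016.3 K → 11020 K; t = 110.2.
R = 329.7·(110.2 − 60)^(-0.1332) = 329.7·50.2^(-0.1332) = 329.7·0.59356 = 195.697.
Rounded: 196.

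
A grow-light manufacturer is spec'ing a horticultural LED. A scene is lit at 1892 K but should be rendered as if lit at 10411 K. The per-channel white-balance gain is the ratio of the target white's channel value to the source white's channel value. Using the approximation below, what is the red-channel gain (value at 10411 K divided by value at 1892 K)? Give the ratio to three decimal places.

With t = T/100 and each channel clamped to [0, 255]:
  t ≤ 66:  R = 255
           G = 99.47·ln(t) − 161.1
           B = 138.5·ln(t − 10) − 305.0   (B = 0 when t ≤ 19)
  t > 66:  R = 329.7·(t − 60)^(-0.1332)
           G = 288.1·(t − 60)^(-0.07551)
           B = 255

At 1892 K (t = 18.92):
  R = 255 by definition for t ≤ 66.
At 10411 K (t = 104.11):
  R = 329.7·(104.11 − 60)^(-0.1332) = 329.7·44.11^(-0.1332) = 329.7·0.60388 = 199.098.
Gain = 199.098 / 255.000 = 0.7808 → 0.781.

0.781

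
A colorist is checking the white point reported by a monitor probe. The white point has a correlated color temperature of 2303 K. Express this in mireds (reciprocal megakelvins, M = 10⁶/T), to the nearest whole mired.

434 mireds

M = 10⁶ / 2303 = 434.216 → 434 mireds.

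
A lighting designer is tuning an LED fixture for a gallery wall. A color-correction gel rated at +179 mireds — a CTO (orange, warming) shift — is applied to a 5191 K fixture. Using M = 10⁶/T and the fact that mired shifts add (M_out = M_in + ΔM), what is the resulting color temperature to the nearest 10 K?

M_in = 10⁶/5191 = 192.64 mireds.
M_out = 192.64 + (+179) = 371.64 mireds.
T_out = 10⁶/371.64 = 2690.8 K → 2690 K.

2690 K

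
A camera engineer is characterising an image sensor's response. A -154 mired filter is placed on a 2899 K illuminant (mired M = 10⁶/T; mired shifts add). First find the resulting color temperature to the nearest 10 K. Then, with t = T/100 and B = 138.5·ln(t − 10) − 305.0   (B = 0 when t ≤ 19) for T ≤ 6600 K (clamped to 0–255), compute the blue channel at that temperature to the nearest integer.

214

M_in = 10⁶/2899 = 344.95; M_out = 344.95 + (-154) = 190.95.
T_out = 10⁶/190.95 = 5237.1 K → 5240 K; t = 52.4.
B = 138.5·ln(52.4 − 10) − 305.0 = 138.5·ln 42.4 − 305.0 = 138.5·3.7471 − 305.0 = 213.980.
Rounded: 214.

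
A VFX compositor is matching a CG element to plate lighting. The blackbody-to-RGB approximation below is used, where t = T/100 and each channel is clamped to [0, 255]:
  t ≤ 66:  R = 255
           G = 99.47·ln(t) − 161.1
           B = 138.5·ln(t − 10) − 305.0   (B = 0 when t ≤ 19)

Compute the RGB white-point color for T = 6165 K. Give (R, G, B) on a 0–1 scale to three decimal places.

t = 6165/100 = 61.65; the t ≤ 66 branch applies.
R = 255 by definition for t ≤ 66.
G = 99.47·ln 61.65 − 161.1 = 99.47·4.1215 − 161.1 = 248.863.
B = 138.5·ln(61.65 − 10) − 305.0 = 138.5·ln 51.65 − 305.0 = 138.5·3.9445 − 305.0 = 241.312.
Dividing each by 255: (1.0000, 0.9759, 0.9463) → (1.000, 0.976, 0.946).

(1.000, 0.976, 0.946)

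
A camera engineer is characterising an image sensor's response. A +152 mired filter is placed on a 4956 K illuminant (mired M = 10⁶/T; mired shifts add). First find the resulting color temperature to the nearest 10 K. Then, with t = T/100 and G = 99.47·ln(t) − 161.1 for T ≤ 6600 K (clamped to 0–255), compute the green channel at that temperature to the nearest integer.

M_in = 10⁶/4956 = 201.78; M_out = 201.78 + (+152) = 353.78.
T_out = 10⁶/353.78 = 2826.7 K → 2830 K; t = 28.3.
G = 99.47·ln 28.3 − 161.1 = 99.47·3.3429 − 161.1 = 171.414.
Rounded: 171.

171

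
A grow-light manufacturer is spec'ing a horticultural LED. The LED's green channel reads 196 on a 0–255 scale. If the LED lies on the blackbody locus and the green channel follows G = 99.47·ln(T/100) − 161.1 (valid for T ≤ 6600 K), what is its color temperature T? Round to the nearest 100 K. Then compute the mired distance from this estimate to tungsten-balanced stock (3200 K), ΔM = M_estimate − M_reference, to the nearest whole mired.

ln t = (196 + 161.1) / 99.47 = 3.5900.
t = e^3.5900 = 36.235.
T = 100·t = 3624 K → 3600 K to the nearest 100 K.
M_estimate = 10⁶/3600 = 277.78; M_reference = 10⁶/3200 = 312.50.
ΔM = 277.78 − 312.50 = -34.72 → -35 mireds.

-35 mireds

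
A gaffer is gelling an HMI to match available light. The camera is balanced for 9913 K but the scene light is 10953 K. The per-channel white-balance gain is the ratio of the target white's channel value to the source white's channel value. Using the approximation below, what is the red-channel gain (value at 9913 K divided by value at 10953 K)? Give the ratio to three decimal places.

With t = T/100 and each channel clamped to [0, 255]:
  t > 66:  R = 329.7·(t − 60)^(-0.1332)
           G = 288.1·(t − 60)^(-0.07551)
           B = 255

1.032

At 10953 K (t = 109.53):
  R = 329.7·(109.53 − 60)^(-0.1332) = 329.7·49.53^(-0.1332) = 329.7·0.59463 = 196.048.
At 9913 K (t = 99.13):
  R = 329.7·(99.13 − 60)^(-0.1332) = 329.7·39.13^(-0.1332) = 329.7·0.61359 = 202.300.
Gain = 202.300 / 196.048 = 1.0319 → 1.032.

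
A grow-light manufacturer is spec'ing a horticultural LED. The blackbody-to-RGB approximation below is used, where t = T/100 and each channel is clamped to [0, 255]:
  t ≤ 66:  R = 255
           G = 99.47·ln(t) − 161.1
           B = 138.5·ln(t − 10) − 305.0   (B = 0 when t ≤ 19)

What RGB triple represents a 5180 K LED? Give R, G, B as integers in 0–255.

R=255, G=232, B=212

t = 5180/100 = 51.8; the t ≤ 66 branch applies.
R = 255 by definition for t ≤ 66.
G = 99.47·ln 51.8 − 161.1 = 99.47·3.9474 − 161.1 = 231.547.
B = 138.5·ln(51.8 − 10) − 305.0 = 138.5·ln 41.8 − 305.0 = 138.5·3.7329 − 305.0 = 212.006.
Rounded: (255, 232, 212).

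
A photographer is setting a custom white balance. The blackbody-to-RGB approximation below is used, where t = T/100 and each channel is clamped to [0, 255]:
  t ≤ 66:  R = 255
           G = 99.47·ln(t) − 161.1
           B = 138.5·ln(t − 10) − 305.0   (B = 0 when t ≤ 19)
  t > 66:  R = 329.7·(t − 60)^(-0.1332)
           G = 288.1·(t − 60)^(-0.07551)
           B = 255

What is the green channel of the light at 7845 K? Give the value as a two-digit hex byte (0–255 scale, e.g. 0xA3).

t = 7845/100 = 78.45; the t > 66 branch applies.
G = 288.1·(78.45 − 60)^(-0.07551) = 288.1·18.45^(-0.07551) = 288.1·0.80243 = 231.179.
Rounded: 231; in hex, 0xE7.

0xE7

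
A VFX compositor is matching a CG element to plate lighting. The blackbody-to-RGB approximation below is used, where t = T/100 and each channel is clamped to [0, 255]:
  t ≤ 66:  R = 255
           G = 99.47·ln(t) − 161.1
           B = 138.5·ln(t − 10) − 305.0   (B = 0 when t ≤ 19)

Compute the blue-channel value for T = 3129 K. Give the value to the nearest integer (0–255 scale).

119

t = 3129/100 = 31.29; the t ≤ 66 branch applies.
B = 138.5·ln(31.29 − 10) − 305.0 = 138.5·ln 21.29 − 305.0 = 138.5·3.0582 − 305.0 = 118.566.
Rounded: 119.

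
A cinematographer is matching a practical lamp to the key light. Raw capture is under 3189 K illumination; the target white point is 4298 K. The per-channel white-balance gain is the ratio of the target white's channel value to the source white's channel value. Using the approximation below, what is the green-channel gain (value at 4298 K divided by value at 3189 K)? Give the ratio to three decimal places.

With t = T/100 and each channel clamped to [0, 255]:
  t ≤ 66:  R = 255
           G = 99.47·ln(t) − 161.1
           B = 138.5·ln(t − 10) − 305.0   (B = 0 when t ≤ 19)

1.162

At 3189 K (t = 31.89):
  G = 99.47·ln 31.89 − 161.1 = 99.47·3.4623 − 161.1 = 183.294.
At 4298 K (t = 42.98):
  G = 99.47·ln 42.98 − 161.1 = 99.47·3.7607 − 161.1 = 212.980.
Gain = 212.980 / 183.294 = 1.1620 → 1.162.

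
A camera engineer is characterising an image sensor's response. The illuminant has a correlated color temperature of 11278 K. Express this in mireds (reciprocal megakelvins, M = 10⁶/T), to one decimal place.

88.7 mireds

M = 10⁶ / 11278 = 88.668 → 88.7 mireds.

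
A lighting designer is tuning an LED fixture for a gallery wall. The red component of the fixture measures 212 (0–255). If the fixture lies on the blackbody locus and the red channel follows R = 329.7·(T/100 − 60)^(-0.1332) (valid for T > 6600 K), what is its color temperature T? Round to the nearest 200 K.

(t − 60)^(-0.1332) = 212/329.7 = 0.64301.
t − 60 = 0.64301^(1/-0.1332) = 0.64301^(-7.508) = 27.530, so t = 87.530.
T = 100·t = 8753 K → 8800 K to the nearest 200 K.

8800 K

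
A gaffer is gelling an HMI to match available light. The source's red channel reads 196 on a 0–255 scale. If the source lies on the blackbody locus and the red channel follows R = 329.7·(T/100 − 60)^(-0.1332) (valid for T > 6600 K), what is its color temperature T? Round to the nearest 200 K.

11000 K

(t − 60)^(-0.1332) = 196/329.7 = 0.59448.
t − 60 = 0.59448^(1/-0.1332) = 0.59448^(-7.508) = 49.621, so t = 109.621.
T = 100·t = 10962 K → 11000 K to the nearest 200 K.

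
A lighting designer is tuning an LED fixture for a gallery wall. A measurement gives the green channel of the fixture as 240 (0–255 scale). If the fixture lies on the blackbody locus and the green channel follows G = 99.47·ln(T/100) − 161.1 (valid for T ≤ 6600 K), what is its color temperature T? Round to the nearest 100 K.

5600 K

ln t = (240 + 161.1) / 99.47 = 4.0324.
t = e^4.0324 = 56.394.
T = 100·t = 5639 K → 5600 K to the nearest 100 K.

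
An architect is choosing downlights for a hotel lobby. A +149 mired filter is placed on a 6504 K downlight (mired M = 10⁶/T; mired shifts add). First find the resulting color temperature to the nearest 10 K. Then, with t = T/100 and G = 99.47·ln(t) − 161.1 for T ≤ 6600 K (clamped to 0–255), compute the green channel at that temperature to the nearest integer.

187

M_in = 10⁶/6504 = 153.75; M_out = 153.75 + (+149) = 302.75.
T_out = 10⁶/302.75 = 3303.0 K → 3300 K; t = 33.
G = 99.47·ln 33 − 161.1 = 99.47·3.4965 − 161.1 = 186.698.
Rounded: 187.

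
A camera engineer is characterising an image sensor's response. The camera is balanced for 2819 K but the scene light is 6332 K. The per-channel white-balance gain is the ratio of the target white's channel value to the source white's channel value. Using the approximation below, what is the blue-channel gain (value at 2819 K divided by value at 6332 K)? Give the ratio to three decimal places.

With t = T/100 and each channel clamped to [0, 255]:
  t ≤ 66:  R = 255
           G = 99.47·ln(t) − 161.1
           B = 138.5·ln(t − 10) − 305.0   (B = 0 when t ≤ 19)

At 6332 K (t = 63.32):
  B = 138.5·ln(63.32 − 10) − 305.0 = 138.5·ln 53.32 − 305.0 = 138.5·3.9763 − 305.0 = 245.719.
At 2819 K (t = 28.19):
  B = 138.5·ln(28.19 − 10) − 305.0 = 138.5·ln 18.19 − 305.0 = 138.5·2.9009 − 305.0 = 96.771.
Gain = 96.771 / 245.719 = 0.3938 → 0.394.

0.394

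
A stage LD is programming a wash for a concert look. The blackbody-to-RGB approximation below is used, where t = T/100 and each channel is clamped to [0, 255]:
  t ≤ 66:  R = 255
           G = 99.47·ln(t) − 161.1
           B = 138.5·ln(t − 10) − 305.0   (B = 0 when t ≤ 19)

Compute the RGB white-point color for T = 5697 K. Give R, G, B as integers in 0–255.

t = 5697/100 = 56.97; the t ≤ 66 branch applies.
R = 255 by definition for t ≤ 66.
G = 99.47·ln 56.97 − 161.1 = 99.47·4.0425 − 161.1 = 241.010.
B = 138.5·ln(56.97 − 10) − 305.0 = 138.5·ln 46.97 − 305.0 = 138.5·3.8495 − 305.0 = 228.157.
Rounded: (255, 241, 228).

R=255, G=241, B=228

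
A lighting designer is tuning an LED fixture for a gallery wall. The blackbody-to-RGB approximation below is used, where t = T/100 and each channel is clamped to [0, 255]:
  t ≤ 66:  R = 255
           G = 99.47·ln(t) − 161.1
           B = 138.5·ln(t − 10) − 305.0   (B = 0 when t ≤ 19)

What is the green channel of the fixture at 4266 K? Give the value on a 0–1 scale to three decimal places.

0.832

t = 4266/100 = 42.66; the t ≤ 66 branch applies.
G = 99.47·ln 42.66 − 161.1 = 99.47·3.7533 − 161.1 = 212.237.
On a 0–1 scale: 212.237/255 = 0.8323 → 0.832.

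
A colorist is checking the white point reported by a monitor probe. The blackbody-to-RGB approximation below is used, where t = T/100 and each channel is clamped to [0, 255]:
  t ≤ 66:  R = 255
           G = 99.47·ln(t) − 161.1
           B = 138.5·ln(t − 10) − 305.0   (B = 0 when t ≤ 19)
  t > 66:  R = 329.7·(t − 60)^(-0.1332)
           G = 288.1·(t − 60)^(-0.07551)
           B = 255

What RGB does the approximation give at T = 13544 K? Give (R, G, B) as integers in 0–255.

t = 13544/100 = 135.44; the t > 66 branch applies.
R = 329.7·(135.44 − 60)^(-0.1332) = 329.7·75.44^(-0.1332) = 329.7·0.56222 = 185.363.
G = 288.1·(135.44 − 60)^(-0.07551) = 288.1·75.44^(-0.07551) = 288.1·0.72148 = 207.857.
B = 255 by definition for t > 66.
Rounded: (185, 208, 255).

(185, 208, 255)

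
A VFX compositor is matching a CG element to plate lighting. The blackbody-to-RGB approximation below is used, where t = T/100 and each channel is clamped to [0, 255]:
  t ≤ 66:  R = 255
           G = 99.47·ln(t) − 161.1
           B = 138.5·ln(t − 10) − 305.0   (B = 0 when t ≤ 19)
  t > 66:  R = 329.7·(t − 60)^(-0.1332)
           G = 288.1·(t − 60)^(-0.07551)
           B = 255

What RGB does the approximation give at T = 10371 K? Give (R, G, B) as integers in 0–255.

(199, 217, 255)

t = 10371/100 = 103.71; the t > 66 branch applies.
R = 329.7·(103.71 − 60)^(-0.1332) = 329.7·43.71^(-0.1332) = 329.7·0.60461 = 199.340.
G = 288.1·(103.71 − 60)^(-0.07551) = 288.1·43.71^(-0.07551) = 288.1·0.75183 = 216.602.
B = 255 by definition for t > 66.
Rounded: (199, 217, 255).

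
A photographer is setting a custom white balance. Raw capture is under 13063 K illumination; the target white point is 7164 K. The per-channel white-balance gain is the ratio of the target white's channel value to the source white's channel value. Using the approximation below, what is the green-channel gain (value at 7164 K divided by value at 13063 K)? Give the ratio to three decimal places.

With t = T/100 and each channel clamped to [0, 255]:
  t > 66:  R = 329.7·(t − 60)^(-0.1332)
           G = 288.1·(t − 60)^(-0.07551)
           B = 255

1.146

At 13063 K (t = 130.63):
  G = 288.1·(130.63 − 60)^(-0.07551) = 288.1·70.63^(-0.07551) = 288.1·0.72507 = 208.894.
At 7164 K (t = 71.64):
  G = 288.1·(71.64 − 60)^(-0.07551) = 288.1·11.64^(-0.07551) = 288.1·0.83083 = 239.361.
Gain = 239.361 / 208.894 = 1.1458 → 1.146.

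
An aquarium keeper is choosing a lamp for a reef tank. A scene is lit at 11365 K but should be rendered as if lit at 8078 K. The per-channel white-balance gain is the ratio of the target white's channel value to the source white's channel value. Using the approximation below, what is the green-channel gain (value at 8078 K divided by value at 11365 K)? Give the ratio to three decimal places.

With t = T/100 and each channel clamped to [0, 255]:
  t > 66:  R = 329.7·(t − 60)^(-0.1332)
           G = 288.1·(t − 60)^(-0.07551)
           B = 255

1.074

At 11365 K (t = 113.65):
  G = 288.1·(113.65 − 60)^(-0.07551) = 288.1·53.65^(-0.07551) = 288.1·0.74029 = 213.277.
At 8078 K (t = 80.78):
  G = 288.1·(80.78 − 60)^(-0.07551) = 288.1·20.78^(-0.07551) = 288.1·0.79525 = 229.112.
Gain = 229.112 / 213.277 = 1.0742 → 1.074.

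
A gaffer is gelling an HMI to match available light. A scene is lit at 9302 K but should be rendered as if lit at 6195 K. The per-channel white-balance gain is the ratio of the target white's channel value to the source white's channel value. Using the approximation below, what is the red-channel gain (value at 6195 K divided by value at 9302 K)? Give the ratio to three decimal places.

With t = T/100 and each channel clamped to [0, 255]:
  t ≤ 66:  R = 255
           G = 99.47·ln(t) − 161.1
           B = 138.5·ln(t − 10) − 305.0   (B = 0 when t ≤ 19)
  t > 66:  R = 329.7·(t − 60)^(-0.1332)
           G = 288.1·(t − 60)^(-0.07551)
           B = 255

At 9302 K (t = 93.02):
  R = 329.7·(93.02 − 60)^(-0.1332) = 329.7·33.02^(-0.1332) = 329.7·0.62762 = 206.927.
At 6195 K (t = 61.95):
  R = 255 by definition for t ≤ 66.
Gain = 255.000 / 206.927 = 1.2323 → 1.232.

1.232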